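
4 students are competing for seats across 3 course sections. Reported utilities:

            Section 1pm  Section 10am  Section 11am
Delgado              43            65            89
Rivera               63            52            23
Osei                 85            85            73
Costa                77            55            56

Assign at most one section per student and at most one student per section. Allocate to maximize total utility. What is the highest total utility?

Maximum total: 251 points

This is the linear assignment problem.
Optimal: Costa→Section 1pm (77 points), Osei→Section 10am (85 points), Delgado→Section 11am (89 points) — total 77+85+89 = 251 points.
Column-greedy (each section in turn goes to its best remaining student) gives 206 points, worse by 45.
Next-best assignment: Rivera→Section 1pm, Osei→Section 10am, Delgado→Section 11am = 237 points.
Checked against all permutations: 251 points is optimal.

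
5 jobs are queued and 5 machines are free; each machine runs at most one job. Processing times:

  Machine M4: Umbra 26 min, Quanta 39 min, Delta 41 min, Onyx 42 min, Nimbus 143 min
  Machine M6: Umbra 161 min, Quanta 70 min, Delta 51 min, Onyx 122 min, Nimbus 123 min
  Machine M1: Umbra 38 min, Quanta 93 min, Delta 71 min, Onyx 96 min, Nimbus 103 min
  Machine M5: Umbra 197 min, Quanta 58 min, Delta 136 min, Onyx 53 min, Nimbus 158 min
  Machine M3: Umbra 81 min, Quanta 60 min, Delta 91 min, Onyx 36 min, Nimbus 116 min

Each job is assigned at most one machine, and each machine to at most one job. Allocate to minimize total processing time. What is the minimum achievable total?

Optimal: Umbra→Machine M4 (26 min), Quanta→Machine M5 (58 min), Delta→Machine M6 (51 min), Onyx→Machine M3 (36 min), Nimbus→Machine M1 (103 min) — total 26+58+51+36+103 = 274 min.
Column-greedy (each machine in turn goes to its cheapest remaining job) gives 339 min, worse by 65.
Next-best assignment: Umbra→Machine M4, Quanta→Machine M3, Delta→Machine M6, Onyx→Machine M5, Nimbus→Machine M1 = 293 min.
Every other assignment is strictly worse.

Minimum total: 274 min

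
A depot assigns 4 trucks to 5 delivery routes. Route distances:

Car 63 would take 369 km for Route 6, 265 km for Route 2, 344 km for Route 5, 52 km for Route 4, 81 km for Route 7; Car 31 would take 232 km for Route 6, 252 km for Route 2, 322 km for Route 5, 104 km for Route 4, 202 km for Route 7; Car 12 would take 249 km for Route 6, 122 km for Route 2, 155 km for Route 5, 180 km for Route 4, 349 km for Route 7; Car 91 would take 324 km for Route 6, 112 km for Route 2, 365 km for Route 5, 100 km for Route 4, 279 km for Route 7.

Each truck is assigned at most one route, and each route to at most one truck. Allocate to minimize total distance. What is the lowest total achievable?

Minimum total: 452 km

Optimal: Car 63→Route 7 (81 km), Car 31→Route 4 (104 km), Car 12→Route 5 (155 km), Car 91→Route 2 (112 km) — total 81+104+155+112 = 452 km.
Min-entry greedy (repeatedly take the single cheapest remaining cell) gives 521 km, worse by 69.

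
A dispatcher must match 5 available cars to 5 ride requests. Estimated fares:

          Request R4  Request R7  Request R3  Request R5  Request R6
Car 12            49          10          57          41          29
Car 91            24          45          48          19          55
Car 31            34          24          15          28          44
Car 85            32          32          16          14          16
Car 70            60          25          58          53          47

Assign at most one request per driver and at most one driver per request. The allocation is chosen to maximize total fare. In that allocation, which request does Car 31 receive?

Car 31 receives Request R5.

Optimal: Car 12→Request R3 ($57), Car 91→Request R6 ($55), Car 31→Request R5 ($28), Car 85→Request R7 ($32), Car 70→Request R4 ($60) — total 57+55+28+32+60 = $232.
Row-greedy (each driver in turn takes its best remaining request) gives $231, worse by 1.
Next-best assignment: Car 12→Request R3, Car 91→Request R7, Car 31→Request R6, Car 85→Request R4, Car 70→Request R5 = $231.
Every other assignment is strictly worse.
Car 31's own top request is Request R6 ($44), but forcing Car 31→Request R6 and reassigning the rest optimally gives only $231 — worse by 1.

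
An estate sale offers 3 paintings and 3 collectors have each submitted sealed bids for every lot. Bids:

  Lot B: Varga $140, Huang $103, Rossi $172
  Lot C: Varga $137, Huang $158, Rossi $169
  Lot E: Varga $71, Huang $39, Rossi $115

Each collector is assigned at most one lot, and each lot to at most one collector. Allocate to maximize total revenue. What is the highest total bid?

Optimal: Varga→Lot B ($140), Huang→Lot C ($158), Rossi→Lot E ($115) — total 140+158+115 = $413.
Column-greedy (each lot in turn goes to its best remaining collector) gives $401, worse by 12.

Max total: $413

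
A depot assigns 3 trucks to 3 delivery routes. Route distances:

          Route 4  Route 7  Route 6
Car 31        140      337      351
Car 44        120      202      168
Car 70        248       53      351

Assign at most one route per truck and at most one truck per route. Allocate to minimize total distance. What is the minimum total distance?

Optimal: Car 31→Route 4 (140 km), Car 44→Route 6 (168 km), Car 70→Route 7 (53 km) — total 140+168+53 = 361 km.
Swapping Car 31↔Car 70 (Car 31→Route 7 337 km, Car 70→Route 4 248 km) adds 392.
Checked against all permutations: 361 km is optimal.

Minimum total: 361 km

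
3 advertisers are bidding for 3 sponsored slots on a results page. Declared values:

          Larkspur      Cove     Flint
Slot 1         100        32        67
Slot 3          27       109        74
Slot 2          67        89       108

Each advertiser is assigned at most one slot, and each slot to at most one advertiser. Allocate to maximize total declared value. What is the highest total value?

Optimal: Larkspur→Slot 1 ($100), Cove→Slot 3 ($109), Flint→Slot 2 ($108) — total 100+109+108 = $317.
Swapping Flint↔Larkspur (Flint→Slot 1 $67, Larkspur→Slot 2 $67) loses 74.
Checked against all permutations: $317 is optimal.

Max total: $317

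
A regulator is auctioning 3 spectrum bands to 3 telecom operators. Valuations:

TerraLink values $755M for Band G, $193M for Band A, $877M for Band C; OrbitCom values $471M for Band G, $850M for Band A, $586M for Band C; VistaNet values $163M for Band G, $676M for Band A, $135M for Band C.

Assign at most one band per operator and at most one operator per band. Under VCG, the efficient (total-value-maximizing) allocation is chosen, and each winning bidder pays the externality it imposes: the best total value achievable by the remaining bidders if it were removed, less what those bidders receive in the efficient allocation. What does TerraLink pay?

Efficient allocation: TerraLink→Band C ($877M), OrbitCom→Band G ($471M), VistaNet→Band A ($676M); total welfare W = $2024M.
TerraLink receives Band C at value $877M, so the others get W − 877 = $1147M.
Without TerraLink: best allocation of the remaining 2 bidders over all 3 bands is OrbitCom→Band C ($586M), VistaNet→Band A ($676M), total $1262M.
VCG payment = (others' best without TerraLink) − (others' welfare with TerraLink) = 1262 − 1147 = $115M.

TerraLink pays $115M.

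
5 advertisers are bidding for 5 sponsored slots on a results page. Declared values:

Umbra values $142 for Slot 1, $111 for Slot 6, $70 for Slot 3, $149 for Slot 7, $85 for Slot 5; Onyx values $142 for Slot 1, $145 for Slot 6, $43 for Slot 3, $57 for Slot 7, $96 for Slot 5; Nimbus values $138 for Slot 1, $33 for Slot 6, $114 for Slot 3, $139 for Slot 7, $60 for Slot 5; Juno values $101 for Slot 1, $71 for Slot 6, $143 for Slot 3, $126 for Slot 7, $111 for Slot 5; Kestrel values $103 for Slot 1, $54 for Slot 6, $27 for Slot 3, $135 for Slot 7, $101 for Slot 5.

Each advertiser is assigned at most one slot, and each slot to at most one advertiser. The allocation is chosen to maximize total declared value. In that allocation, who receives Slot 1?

Nimbus receives Slot 1.

Optimal: Umbra→Slot 7 ($149), Onyx→Slot 6 ($145), Nimbus→Slot 1 ($138), Juno→Slot 3 ($143), Kestrel→Slot 5 ($101) — total 149+145+138+143+101 = $676.
Column-greedy (each slot in turn goes to its best remaining advertiser) gives $670, worse by 6.
Swapping Nimbus↔Kestrel (Nimbus→Slot 5 $60, Kestrel→Slot 1 $103) loses 76.
Nimbus's own top slot is Slot 7 ($139), but forcing Nimbus→Slot 7 and reassigning the rest optimally gives only $670 — worse by 6.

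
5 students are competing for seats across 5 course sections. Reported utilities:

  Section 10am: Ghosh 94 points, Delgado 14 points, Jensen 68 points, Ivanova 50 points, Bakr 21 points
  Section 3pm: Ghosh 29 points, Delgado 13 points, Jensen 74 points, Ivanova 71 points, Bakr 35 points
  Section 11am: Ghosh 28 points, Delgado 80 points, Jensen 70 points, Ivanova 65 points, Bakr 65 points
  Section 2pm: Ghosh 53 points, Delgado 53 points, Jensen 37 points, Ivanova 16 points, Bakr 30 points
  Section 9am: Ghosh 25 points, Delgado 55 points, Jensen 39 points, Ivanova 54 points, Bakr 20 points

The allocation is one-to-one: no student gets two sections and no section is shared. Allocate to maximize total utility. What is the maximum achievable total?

Maximum total: 340 points

This is the linear assignment problem.
Optimal: Ghosh→Section 10am (94 points), Delgado→Section 2pm (53 points), Jensen→Section 3pm (74 points), Ivanova→Section 9am (54 points), Bakr→Section 11am (65 points) — total 94+53+74+54+65 = 340 points.
Column-greedy (each section in turn goes to its best remaining student) gives 332 points, worse by 8.
No other one-to-one assignment exceeds 340 points.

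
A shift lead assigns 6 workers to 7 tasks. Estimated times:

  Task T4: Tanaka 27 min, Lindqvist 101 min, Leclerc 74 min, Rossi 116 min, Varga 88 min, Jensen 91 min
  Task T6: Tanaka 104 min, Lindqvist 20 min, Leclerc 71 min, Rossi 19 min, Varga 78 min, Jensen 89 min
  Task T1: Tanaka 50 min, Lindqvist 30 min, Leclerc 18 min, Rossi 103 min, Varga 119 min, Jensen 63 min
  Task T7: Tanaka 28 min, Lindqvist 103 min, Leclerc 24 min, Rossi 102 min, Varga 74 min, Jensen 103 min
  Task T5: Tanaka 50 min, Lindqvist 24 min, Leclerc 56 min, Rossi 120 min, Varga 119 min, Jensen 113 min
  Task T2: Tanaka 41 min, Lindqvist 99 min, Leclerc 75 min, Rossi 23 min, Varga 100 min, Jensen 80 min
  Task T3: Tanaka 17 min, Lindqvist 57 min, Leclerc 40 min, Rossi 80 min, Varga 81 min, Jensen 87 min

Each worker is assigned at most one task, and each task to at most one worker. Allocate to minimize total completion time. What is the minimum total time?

Optimal: Tanaka→Task T3 (17 min), Lindqvist→Task T5 (24 min), Leclerc→Task T7 (24 min), Rossi→Task T2 (23 min), Varga→Task T6 (78 min), Jensen→Task T1 (63 min) — total 17+24+24+23+78+63 = 229 min.
Row-greedy (each worker in turn takes its cheapest remaining task) gives 243 min, worse by 14.
Next-best assignment: Tanaka→Task T3, Lindqvist→Task T5, Leclerc→Task T1, Rossi→Task T6, Varga→Task T7, Jensen→Task T2 = 232 min.
Swapping Leclerc↔Tanaka (Leclerc→Task T3 40 min, Tanaka→Task T7 28 min) adds 27.
Checked against all permutations: 229 min is optimal.

Minimum total: 229 min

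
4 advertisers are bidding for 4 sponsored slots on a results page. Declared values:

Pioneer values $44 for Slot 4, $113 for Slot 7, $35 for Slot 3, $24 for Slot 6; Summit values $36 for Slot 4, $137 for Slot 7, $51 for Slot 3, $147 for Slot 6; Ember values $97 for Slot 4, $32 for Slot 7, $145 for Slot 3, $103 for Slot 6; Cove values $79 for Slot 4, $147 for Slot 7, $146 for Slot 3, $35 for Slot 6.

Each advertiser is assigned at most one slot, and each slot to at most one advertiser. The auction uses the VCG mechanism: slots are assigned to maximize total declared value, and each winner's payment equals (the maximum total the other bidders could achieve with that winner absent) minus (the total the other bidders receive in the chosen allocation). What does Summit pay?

Summit pays $6.

Efficient allocation: Pioneer→Slot 7 ($113), Summit→Slot 6 ($147), Ember→Slot 4 ($97), Cove→Slot 3 ($146); total welfare W = $503.
Summit receives Slot 6 at value $147, so the others get W − 147 = $356.
Without Summit: best allocation of the remaining 3 bidders over all 4 slots is Pioneer→Slot 7 ($113), Ember→Slot 6 ($103), Cove→Slot 3 ($146), total $362.
VCG payment = (others' best without Summit) − (others' welfare with Summit) = 362 − 356 = $6.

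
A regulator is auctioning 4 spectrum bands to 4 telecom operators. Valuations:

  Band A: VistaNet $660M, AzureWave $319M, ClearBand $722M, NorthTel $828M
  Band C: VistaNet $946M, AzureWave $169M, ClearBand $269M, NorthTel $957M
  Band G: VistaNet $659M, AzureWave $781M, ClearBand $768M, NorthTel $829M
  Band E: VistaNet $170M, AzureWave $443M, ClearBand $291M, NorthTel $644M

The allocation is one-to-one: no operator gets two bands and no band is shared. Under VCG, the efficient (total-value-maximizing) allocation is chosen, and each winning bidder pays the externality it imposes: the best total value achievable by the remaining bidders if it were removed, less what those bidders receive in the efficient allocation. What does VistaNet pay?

VistaNet pays $313M.

Efficient allocation: VistaNet→Band C ($946M), AzureWave→Band G ($781M), ClearBand→Band A ($722M), NorthTel→Band E ($644M); total welfare W = $3093M.
VistaNet receives Band C at value $946M, so the others get W − 946 = $2147M.
Without VistaNet: best allocation of the remaining 3 bidders over all 4 bands is AzureWave→Band G ($781M), ClearBand→Band A ($722M), NorthTel→Band C ($957M), total $2460M.
VCG payment = (others' best without VistaNet) − (others' welfare with VistaNet) = 2460 − 2147 = $313M.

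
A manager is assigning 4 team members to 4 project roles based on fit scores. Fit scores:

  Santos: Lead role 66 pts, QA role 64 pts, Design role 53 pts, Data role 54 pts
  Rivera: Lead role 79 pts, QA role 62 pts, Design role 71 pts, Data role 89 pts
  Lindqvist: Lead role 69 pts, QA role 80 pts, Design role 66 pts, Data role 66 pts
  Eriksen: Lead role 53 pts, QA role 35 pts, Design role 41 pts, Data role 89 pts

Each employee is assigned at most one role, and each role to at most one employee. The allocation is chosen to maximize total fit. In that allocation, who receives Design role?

Optimal: Santos→Lead role (66 pts), Rivera→Design role (71 pts), Lindqvist→QA role (80 pts), Eriksen→Data role (89 pts) — total 66+71+80+89 = 306 pts.
Column-greedy (each role in turn goes to its best remaining employee) gives 301 pts, worse by 5.
Swapping Eriksen↔Lindqvist (Eriksen→QA role 35 pts, Lindqvist→Data role 66 pts) loses 68.
Checked against all permutations: 306 pts is optimal.
Rivera's own top role is Data role (89 pts), but forcing Rivera→Data role and reassigning the rest optimally gives only 276 pts — worse by 30.

Rivera receives Design role.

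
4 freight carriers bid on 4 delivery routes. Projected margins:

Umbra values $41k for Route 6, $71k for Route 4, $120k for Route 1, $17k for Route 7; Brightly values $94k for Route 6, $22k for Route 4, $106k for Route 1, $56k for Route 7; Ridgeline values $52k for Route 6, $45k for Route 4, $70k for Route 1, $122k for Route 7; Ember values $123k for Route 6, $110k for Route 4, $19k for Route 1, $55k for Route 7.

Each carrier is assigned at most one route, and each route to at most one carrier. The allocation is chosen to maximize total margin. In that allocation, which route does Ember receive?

Ember receives Route 4.

This is a one-to-one assignment (maximum-weight bipartite matching).
Optimal: Umbra→Route 1 ($120k), Brightly→Route 6 ($94k), Ridgeline→Route 7 ($122k), Ember→Route 4 ($110k) — total 120+94+122+110 = $446k.
Max-entry greedy (repeatedly take the single best remaining cell) gives $387k, worse by 59.
Next-best assignment: Umbra→Route 4, Brightly→Route 1, Ridgeline→Route 7, Ember→Route 6 = $422k.
Ember's own top route is Route 6 ($123k), but forcing Ember→Route 6 and reassigning the rest optimally gives only $422k — worse by 24.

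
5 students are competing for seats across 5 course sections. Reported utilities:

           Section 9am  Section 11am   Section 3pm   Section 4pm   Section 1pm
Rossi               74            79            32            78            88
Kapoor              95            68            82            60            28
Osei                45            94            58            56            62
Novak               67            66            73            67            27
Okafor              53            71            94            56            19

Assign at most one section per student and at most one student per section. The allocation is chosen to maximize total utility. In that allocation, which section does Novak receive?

Novak receives Section 4pm.

This is the linear assignment problem.
Optimal: Rossi→Section 1pm (88 points), Kapoor→Section 9am (95 points), Osei→Section 11am (94 points), Novak→Section 4pm (67 points), Okafor→Section 3pm (94 points) — total 88+95+94+67+94 = 438 points.
Column-greedy (each section in turn goes to its best remaining student) gives 388 points, worse by 50.
Next-best assignment: Rossi→Section 1pm, Kapoor→Section 9am, Osei→Section 11am, Novak→Section 3pm, Okafor→Section 4pm = 406 points.
Every other assignment is strictly worse.
Novak's own top section is Section 3pm (73 points), but forcing Novak→Section 3pm and reassigning the rest optimally gives only 406 points — worse by 32.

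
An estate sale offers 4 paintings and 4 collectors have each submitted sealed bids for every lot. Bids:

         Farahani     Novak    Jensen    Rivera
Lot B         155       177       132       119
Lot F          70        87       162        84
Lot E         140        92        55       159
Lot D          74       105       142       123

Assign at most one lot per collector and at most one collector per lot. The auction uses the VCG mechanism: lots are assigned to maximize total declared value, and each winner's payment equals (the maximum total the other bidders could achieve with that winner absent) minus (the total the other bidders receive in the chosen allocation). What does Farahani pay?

Efficient allocation: Farahani→Lot E ($140), Novak→Lot B ($177), Jensen→Lot F ($162), Rivera→Lot D ($123); total welfare W = $602.
Farahani receives Lot E at value $140, so the others get W − 140 = $462.
Without Farahani: best allocation of the remaining 3 bidders over all 4 lots is Novak→Lot B ($177), Jensen→Lot F ($162), Rivera→Lot E ($159), total $498.
VCG payment = (others' best without Farahani) − (others' welfare with Farahani) = 498 − 462 = $36.

Farahani pays $36.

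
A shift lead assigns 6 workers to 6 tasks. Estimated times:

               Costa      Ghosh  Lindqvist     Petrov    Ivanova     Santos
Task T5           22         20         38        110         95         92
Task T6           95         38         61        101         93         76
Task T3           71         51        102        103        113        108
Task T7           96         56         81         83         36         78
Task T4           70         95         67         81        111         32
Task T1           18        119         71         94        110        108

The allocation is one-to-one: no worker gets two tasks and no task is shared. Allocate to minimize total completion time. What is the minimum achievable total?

Min total: 265 min

Optimal: Costa→Task T1 (18 min), Ghosh→Task T6 (38 min), Lindqvist→Task T5 (38 min), Petrov→Task T3 (103 min), Ivanova→Task T7 (36 min), Santos→Task T4 (32 min) — total 18+38+38+103+36+32 = 265 min.
Row-greedy (each worker in turn takes its cheapest remaining task) gives 324 min, worse by 59.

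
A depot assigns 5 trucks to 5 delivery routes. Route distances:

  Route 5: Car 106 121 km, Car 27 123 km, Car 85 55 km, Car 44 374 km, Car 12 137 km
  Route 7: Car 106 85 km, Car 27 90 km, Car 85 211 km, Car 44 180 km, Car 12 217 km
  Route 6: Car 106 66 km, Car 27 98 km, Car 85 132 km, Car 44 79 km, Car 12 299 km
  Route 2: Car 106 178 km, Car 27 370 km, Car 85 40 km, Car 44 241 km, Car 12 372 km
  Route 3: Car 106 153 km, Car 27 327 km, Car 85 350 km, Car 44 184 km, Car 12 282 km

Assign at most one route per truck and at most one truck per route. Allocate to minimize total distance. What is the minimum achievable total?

Minimum total: 499 km

Optimal: Car 106→Route 3 (153 km), Car 27→Route 7 (90 km), Car 85→Route 2 (40 km), Car 44→Route 6 (79 km), Car 12→Route 5 (137 km) — total 153+90+40+79+137 = 499 km.
Column-greedy (each route in turn goes to its cheapest remaining truck) gives 871 km, worse by 372.
Next-best assignment: Car 106→Route 6, Car 27→Route 7, Car 85→Route 2, Car 44→Route 3, Car 12→Route 5 = 517 km.
Swapping Car 85↔Car 12 (Car 85→Route 5 55 km, Car 12→Route 2 372 km) adds 250.
Every other assignment is strictly worse.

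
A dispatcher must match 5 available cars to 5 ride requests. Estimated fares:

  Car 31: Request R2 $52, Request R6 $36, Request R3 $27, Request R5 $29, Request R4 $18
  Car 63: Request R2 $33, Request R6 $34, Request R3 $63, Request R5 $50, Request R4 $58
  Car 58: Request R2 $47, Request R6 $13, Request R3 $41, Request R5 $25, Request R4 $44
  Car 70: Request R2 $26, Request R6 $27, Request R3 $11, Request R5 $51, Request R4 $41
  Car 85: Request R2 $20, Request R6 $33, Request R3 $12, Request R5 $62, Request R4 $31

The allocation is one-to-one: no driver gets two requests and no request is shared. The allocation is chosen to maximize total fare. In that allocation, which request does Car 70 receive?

This is a one-to-one assignment (maximum-weight bipartite matching).
Optimal: Car 31→Request R6 ($36), Car 63→Request R3 ($63), Car 58→Request R2 ($47), Car 70→Request R4 ($41), Car 85→Request R5 ($62) — total 36+63+47+41+62 = $249.
Max-entry greedy (repeatedly take the single best remaining cell) gives $248, worse by 1.
Checked against all permutations: $249 is optimal.
Car 70's own top request is Request R5 ($51), but forcing Car 70→Request R5 and reassigning the rest optimally gives only $243 — worse by 6.

Car 70 receives Request R4.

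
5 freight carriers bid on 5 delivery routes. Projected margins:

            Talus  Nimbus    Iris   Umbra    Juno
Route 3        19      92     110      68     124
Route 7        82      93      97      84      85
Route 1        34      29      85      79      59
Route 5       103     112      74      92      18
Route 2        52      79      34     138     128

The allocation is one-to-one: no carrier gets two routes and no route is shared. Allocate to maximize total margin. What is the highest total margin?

Optimal: Talus→Route 5 ($103k), Nimbus→Route 7 ($93k), Iris→Route 1 ($85k), Umbra→Route 2 ($138k), Juno→Route 3 ($124k) — total 103+93+85+138+124 = $543k.
Column-greedy (each route in turn goes to its best remaining carrier) gives $464k, worse by 79.
No other one-to-one assignment exceeds $543k.

Max total: $543k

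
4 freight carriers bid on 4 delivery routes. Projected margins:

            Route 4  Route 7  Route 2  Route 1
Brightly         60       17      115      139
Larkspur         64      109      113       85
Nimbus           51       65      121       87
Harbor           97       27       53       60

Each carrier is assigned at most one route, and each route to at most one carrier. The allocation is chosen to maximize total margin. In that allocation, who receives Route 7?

Treat this as an assignment problem: match each carrier to one route.
Optimal: Brightly→Route 1 ($139k), Larkspur→Route 7 ($109k), Nimbus→Route 2 ($121k), Harbor→Route 4 ($97k) — total 139+109+121+97 = $466k.
Row-greedy (each carrier in turn takes its best remaining route) gives $414k, worse by 52.
Next-best assignment: Brightly→Route 1, Larkspur→Route 2, Nimbus→Route 7, Harbor→Route 4 = $414k.
Larkspur's own top route is Route 2 ($113k), but forcing Larkspur→Route 2 and reassigning the rest optimally gives only $414k — worse by 52.

Larkspur receives Route 7.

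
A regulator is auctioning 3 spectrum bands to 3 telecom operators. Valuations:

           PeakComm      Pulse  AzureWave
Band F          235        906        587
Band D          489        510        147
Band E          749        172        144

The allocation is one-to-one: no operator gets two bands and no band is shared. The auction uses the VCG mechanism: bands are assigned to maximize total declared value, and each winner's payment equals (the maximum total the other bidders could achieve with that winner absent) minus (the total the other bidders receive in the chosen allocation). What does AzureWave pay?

AzureWave pays $396M.

Efficient allocation: PeakComm→Band E ($749M), Pulse→Band D ($510M), AzureWave→Band F ($587M); total welfare W = $1846M.
AzureWave receives Band F at value $587M, so the others get W − 587 = $1259M.
Without AzureWave: best allocation of the remaining 2 bidders over all 3 bands is PeakComm→Band E ($749M), Pulse→Band F ($906M), total $1655M.
VCG payment = (others' best without AzureWave) − (others' welfare with AzureWave) = 1655 − 1259 = $396M.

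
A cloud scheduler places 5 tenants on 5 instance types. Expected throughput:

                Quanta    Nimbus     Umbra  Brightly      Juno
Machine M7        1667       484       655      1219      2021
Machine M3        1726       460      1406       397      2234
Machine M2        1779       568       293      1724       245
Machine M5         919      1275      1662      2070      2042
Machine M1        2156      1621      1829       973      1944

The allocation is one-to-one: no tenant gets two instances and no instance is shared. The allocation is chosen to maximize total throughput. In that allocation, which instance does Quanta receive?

Quanta receives Machine M7.

Optimal: Quanta→Machine M7 (1667 ops/s), Nimbus→Machine M1 (1621 ops/s), Umbra→Machine M5 (1662 ops/s), Brightly→Machine M2 (1724 ops/s), Juno→Machine M3 (2234 ops/s) — total 1667+1621+1662+1724+2234 = 8908 ops/s.
Next-best assignment: Quanta→Machine M2, Nimbus→Machine M1, Umbra→Machine M3, Brightly→Machine M5, Juno→Machine M7 = 8897 ops/s.
Swapping Brightly↔Juno (Brightly→Machine M3 397 ops/s, Juno→Machine M2 245 ops/s) loses 3316.
Quanta's own top instance is Machine M1 (2156 ops/s), but forcing Quanta→Machine M1 and reassigning the rest optimally gives only 8582 ops/s — worse by 326.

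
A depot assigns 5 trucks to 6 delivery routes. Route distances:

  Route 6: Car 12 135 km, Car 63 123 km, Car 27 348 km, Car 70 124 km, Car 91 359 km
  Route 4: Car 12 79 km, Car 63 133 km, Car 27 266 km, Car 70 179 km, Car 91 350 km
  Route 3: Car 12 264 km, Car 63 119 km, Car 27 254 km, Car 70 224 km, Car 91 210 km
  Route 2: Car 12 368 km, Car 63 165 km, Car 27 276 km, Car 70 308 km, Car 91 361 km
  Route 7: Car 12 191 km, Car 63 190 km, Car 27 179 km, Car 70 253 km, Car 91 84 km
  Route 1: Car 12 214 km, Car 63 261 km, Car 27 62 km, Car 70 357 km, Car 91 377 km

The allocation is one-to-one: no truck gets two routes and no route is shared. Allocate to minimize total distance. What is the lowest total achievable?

Treat this as an assignment problem: match each truck to one route.
Optimal: Car 12→Route 4 (79 km), Car 63→Route 3 (119 km), Car 27→Route 1 (62 km), Car 70→Route 6 (124 km), Car 91→Route 7 (84 km) — total 79+119+62+124+84 = 468 km.
Column-greedy (each route in turn goes to its cheapest remaining truck) gives 941 km, worse by 473.
Swapping Car 70↔Car 63 (Car 70→Route 3 224 km, Car 63→Route 6 123 km) adds 104.
Every other assignment is strictly worse.

Minimum total: 468 km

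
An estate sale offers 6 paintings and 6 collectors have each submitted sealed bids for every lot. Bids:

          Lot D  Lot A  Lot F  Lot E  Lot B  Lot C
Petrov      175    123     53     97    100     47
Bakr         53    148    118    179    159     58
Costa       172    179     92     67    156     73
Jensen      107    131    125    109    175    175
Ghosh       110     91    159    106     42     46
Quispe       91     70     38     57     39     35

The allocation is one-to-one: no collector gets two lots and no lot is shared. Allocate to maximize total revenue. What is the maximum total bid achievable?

Maximum total: $914

Optimal: Petrov→Lot D ($175), Bakr→Lot E ($179), Costa→Lot B ($156), Jensen→Lot C ($175), Ghosh→Lot F ($159), Quispe→Lot A ($70) — total 175+179+156+175+159+70 = $914.
Max-entry greedy (repeatedly take the single best remaining cell) gives $902, worse by 12.
Next-best assignment: Petrov→Lot D, Bakr→Lot E, Costa→Lot A, Jensen→Lot C, Ghosh→Lot F, Quispe→Lot B = $906.
Swapping Jensen↔Costa (Jensen→Lot B $175, Costa→Lot C $73) loses 83.
Checked against all permutations: $914 is optimal.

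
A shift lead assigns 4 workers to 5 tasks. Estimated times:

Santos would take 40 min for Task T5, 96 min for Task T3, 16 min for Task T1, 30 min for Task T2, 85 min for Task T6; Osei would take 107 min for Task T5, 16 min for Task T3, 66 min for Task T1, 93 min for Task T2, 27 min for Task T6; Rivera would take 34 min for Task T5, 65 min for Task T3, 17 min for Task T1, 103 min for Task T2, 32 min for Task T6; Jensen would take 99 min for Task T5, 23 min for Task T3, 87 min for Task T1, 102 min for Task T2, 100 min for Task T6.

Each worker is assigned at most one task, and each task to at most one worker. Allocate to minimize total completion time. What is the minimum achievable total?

Optimal: Santos→Task T2 (30 min), Osei→Task T6 (27 min), Rivera→Task T1 (17 min), Jensen→Task T3 (23 min) — total 30+27+17+23 = 97 min.
Row-greedy (each worker in turn takes its cheapest remaining task) gives 163 min, worse by 66.
Swapping Santos↔Osei (Santos→Task T6 85 min, Osei→Task T2 93 min) adds 121.
Checked against all permutations: 97 min is optimal.

Minimum total: 97 min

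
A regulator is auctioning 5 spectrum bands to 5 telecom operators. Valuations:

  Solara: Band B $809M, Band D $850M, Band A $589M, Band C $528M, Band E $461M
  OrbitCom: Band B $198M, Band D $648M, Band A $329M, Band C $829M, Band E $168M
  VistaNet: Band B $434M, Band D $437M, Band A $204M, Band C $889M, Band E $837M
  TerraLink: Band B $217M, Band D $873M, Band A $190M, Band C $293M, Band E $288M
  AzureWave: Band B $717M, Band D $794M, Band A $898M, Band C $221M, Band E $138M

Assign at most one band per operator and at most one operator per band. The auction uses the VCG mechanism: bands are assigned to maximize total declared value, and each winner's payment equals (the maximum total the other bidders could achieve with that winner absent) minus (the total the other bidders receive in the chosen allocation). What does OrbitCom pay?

Efficient allocation: Solara→Band B ($809M), OrbitCom→Band C ($829M), VistaNet→Band E ($837M), TerraLink→Band D ($873M), AzureWave→Band A ($898M); total welfare W = $4246M.
OrbitCom receives Band C at value $829M, so the others get W − 829 = $3417M.
Without OrbitCom: best allocation of the remaining 4 bidders over all 5 bands is Solara→Band B ($809M), VistaNet→Band C ($889M), TerraLink→Band D ($873M), AzureWave→Band A ($898M), total $3469M.
VCG payment = (others' best without OrbitCom) − (others' welfare with OrbitCom) = 3469 − 3417 = $52M.

OrbitCom pays $52M.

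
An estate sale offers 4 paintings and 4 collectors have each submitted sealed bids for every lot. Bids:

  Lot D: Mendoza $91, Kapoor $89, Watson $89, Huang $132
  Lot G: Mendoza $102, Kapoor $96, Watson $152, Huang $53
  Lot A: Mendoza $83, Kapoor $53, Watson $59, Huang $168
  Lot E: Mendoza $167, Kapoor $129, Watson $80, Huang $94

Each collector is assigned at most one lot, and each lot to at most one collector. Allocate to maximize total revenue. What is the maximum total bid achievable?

This is a one-to-one assignment (maximum-weight bipartite matching).
Optimal: Mendoza→Lot E ($167), Kapoor→Lot D ($89), Watson→Lot G ($152), Huang→Lot A ($168) — total 167+89+152+168 = $576.
Row-greedy (each collector in turn takes its best remaining lot) gives $520, worse by 56.
Next-best assignment: Mendoza→Lot D, Kapoor→Lot E, Watson→Lot G, Huang→Lot A = $540.
Swapping Kapoor↔Huang (Kapoor→Lot A $53, Huang→Lot D $132) loses 72.

Maximum total: $576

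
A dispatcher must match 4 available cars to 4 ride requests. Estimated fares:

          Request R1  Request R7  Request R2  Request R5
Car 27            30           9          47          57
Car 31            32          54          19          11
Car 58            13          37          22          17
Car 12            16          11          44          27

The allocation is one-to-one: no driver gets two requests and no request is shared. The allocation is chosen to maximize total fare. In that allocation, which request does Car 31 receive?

This is the linear assignment problem.
Optimal: Car 27→Request R5 ($57), Car 31→Request R1 ($32), Car 58→Request R7 ($37), Car 12→Request R2 ($44) — total 57+32+37+44 = $170.
Max-entry greedy (repeatedly take the single best remaining cell) gives $168, worse by 2.
Every other assignment is strictly worse.
Car 31's own top request is Request R7 ($54), but forcing Car 31→Request R7 and reassigning the rest optimally gives only $168 — worse by 2.

Car 31 receives Request R1.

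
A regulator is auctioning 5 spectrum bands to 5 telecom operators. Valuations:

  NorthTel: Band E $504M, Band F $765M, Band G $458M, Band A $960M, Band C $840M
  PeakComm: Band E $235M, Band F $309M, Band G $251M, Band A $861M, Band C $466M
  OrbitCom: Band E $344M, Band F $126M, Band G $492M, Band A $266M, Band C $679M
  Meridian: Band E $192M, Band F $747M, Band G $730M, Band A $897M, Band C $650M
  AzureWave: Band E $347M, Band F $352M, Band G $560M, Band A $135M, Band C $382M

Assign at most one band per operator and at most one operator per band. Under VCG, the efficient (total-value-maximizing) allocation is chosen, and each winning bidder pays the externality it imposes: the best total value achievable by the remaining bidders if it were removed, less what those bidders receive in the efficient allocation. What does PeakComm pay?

PeakComm pays $425M.

Efficient allocation: NorthTel→Band F ($765M), PeakComm→Band A ($861M), OrbitCom→Band C ($679M), Meridian→Band G ($730M), AzureWave→Band E ($347M); total welfare W = $3382M.
PeakComm receives Band A at value $861M, so the others get W − 861 = $2521M.
Without PeakComm: best allocation of the remaining 4 bidders over all 5 bands is NorthTel→Band A ($960M), OrbitCom→Band C ($679M), Meridian→Band F ($747M), AzureWave→Band G ($560M), total $2946M.
VCG payment = (others' best without PeakComm) − (others' welfare with PeakComm) = 2946 − 2521 = $425M.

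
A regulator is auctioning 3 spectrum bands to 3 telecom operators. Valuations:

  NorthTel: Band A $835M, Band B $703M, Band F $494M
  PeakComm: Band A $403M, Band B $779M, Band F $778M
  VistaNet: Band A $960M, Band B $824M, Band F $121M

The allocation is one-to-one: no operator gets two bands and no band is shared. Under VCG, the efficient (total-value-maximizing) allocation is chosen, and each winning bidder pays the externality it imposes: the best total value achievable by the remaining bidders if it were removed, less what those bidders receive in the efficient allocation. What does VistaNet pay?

VistaNet pays $133M.

Efficient allocation: NorthTel→Band B ($703M), PeakComm→Band F ($778M), VistaNet→Band A ($960M); total welfare W = $2441M.
VistaNet receives Band A at value $960M, so the others get W − 960 = $1481M.
Without VistaNet: best allocation of the remaining 2 bidders over all 3 bands is NorthTel→Band A ($835M), PeakComm→Band B ($779M), total $1614M.
VCG payment = (others' best without VistaNet) − (others' welfare with VistaNet) = 1614 − 1481 = $133M.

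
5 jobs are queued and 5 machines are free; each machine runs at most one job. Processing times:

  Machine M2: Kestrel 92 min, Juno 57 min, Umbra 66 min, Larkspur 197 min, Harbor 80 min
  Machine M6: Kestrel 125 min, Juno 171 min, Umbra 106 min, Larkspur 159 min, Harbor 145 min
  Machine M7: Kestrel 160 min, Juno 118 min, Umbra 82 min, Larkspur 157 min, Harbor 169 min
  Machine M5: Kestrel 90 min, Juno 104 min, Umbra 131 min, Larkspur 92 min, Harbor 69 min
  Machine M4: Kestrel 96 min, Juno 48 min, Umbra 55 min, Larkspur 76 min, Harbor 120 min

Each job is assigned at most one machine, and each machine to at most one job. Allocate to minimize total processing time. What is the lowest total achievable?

Min total: 409 min

Optimal: Kestrel→Machine M6 (125 min), Juno→Machine M2 (57 min), Umbra→Machine M7 (82 min), Larkspur→Machine M4 (76 min), Harbor→Machine M5 (69 min) — total 125+57+82+76+69 = 409 min.
Next-best assignment: Kestrel→Machine M6, Juno→Machine M4, Umbra→Machine M7, Larkspur→Machine M5, Harbor→Machine M2 = 427 min.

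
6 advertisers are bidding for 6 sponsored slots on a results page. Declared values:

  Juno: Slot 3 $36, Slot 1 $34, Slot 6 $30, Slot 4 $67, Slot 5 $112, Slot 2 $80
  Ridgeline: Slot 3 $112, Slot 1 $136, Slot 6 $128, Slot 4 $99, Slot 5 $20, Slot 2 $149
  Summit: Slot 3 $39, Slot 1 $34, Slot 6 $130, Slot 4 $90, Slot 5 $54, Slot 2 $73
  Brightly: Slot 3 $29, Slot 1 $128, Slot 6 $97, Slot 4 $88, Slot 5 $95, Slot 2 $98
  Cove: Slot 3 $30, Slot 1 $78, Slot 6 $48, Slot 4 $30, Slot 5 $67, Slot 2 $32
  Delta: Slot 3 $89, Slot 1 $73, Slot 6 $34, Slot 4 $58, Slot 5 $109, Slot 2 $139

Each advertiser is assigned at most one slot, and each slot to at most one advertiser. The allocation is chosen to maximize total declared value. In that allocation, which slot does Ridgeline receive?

Optimal: Juno→Slot 5 ($112), Ridgeline→Slot 3 ($112), Summit→Slot 6 ($130), Brightly→Slot 4 ($88), Cove→Slot 1 ($78), Delta→Slot 2 ($139) — total 112+112+130+88+78+139 = $659.
Max-entry greedy (repeatedly take the single best remaining cell) gives $638, worse by 21.
Next-best assignment: Juno→Slot 5, Ridgeline→Slot 3, Summit→Slot 6, Brightly→Slot 1, Cove→Slot 4, Delta→Slot 2 = $651.
Checked against all permutations: $659 is optimal.
Ridgeline's own top slot is Slot 2 ($149), but forcing Ridgeline→Slot 2 and reassigning the rest optimally gives only $646 — worse by 13.

Ridgeline receives Slot 3.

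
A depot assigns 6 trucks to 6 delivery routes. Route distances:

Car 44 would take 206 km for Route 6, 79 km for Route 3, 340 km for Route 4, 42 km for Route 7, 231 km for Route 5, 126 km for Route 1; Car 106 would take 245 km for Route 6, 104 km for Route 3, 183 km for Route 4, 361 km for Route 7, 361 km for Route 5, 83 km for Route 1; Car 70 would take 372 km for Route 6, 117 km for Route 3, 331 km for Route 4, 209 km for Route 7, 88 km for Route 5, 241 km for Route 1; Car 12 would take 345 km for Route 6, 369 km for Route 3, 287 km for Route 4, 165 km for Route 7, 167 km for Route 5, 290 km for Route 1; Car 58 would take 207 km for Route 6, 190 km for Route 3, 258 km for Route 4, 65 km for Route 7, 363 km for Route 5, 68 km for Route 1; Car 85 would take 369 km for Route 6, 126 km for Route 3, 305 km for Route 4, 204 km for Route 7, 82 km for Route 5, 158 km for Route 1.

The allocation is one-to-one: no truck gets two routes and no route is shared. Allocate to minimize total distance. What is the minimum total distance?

Min total: 818 km

Treat this as an assignment problem: match each truck to one route.
Optimal: Car 44→Route 7 (42 km), Car 106→Route 1 (83 km), Car 70→Route 3 (117 km), Car 12→Route 4 (287 km), Car 58→Route 6 (207 km), Car 85→Route 5 (82 km) — total 42+83+117+287+207+82 = 818 km.
Min-entry greedy (repeatedly take the single cheapest remaining cell) gives 955 km, worse by 137.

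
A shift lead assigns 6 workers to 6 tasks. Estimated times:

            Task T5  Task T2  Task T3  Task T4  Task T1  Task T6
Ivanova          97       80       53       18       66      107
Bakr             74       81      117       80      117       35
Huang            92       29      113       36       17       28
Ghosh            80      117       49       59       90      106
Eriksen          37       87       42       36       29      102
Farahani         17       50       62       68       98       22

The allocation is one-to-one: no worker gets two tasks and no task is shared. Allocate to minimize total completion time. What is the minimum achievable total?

Optimal: Ivanova→Task T4 (18 min), Bakr→Task T6 (35 min), Huang→Task T2 (29 min), Ghosh→Task T3 (49 min), Eriksen→Task T1 (29 min), Farahani→Task T5 (17 min) — total 18+35+29+49+29+17 = 177 min.

Minimum total: 177 min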